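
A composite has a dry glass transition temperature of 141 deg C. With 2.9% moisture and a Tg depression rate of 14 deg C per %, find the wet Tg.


Tg_wet = Tg_dry - k*moisture = 141 - 14*2.9 = 100.4 deg C

100.4 deg C


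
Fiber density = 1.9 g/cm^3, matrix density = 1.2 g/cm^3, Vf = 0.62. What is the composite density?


rho_c = rho_f*Vf + rho_m*(1-Vf) = 1.9*0.62 + 1.2*0.38 = 1.634 g/cm^3

1.634 g/cm^3


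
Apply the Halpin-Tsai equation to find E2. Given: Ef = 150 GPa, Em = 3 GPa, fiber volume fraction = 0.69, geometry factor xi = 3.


eta = (Ef/Em - 1)/(Ef/Em + xi) = (50.0 - 1)/(50.0 + 3) = 0.9245
E2 = Em*(1+xi*eta*Vf)/(1-eta*Vf) = 24.14 GPa

24.14 GPa


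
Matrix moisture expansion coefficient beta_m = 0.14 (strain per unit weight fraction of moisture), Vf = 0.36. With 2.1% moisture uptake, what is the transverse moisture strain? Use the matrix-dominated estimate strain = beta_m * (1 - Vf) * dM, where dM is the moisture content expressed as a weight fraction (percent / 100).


dM = 2.1/100 = 0.021
strain = beta_m * (1-Vf) * dM = 0.14 * 0.64 * 0.021 = 0.0018816

0.0018816


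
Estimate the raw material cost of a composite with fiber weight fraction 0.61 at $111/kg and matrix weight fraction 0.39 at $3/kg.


Cost = cost_f*Wf + cost_m*Wm = 111*0.61 + 3*0.39 = $68.88/kg

$68.88/kg


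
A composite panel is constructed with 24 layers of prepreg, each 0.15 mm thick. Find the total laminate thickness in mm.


h = n * t_ply = 24 * 0.15 = 3.6 mm

3.6 mm


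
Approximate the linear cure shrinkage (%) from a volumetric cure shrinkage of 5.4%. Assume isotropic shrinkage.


Linear shrinkage ≈ vol_shrink/3 = 5.4/3 = 1.8%

1.8%


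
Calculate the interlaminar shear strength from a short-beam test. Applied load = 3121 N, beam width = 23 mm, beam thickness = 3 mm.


ILSS = 3F/(4bh) = 3*3121/(4*23*3) = 33.92 MPa

33.92 MPa


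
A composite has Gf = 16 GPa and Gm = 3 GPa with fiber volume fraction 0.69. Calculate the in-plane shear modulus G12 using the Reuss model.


1/G12 = Vf/Gf + (1-Vf)/Gm = 0.69/16 + 0.31/3
G12 = 6.83 GPa

6.83 GPa


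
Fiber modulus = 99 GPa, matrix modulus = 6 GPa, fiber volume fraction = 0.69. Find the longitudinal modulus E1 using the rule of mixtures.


E1 = Ef*Vf + Em*(1-Vf) = 99*0.69 + 6*0.31 = 70.17 GPa

70.17 GPa


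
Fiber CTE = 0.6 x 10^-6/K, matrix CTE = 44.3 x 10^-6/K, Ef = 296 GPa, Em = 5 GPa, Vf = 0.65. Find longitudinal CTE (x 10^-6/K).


E1 = Ef*Vf + Em*(1-Vf) = 194.15
alpha_1 = (alpha_f*Ef*Vf + alpha_m*Em*(1-Vf))/E1 = 0.99 x 10^-6/K

0.99 x 10^-6/K


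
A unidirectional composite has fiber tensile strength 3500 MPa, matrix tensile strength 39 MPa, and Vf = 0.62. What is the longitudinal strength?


sigma_1 = sigma_f*Vf + sigma_m*(1-Vf) = 3500*0.62 + 39*0.38 = 2184.8 MPa

2184.8 MPa


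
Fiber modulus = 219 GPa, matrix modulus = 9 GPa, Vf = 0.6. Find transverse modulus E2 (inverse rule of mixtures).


1/E2 = Vf/Ef + (1-Vf)/Em = 0.6/219 + 0.4/9
E2 = 21.19 GPa

21.19 GPa


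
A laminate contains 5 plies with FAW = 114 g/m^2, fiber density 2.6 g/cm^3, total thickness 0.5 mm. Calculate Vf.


Vf = n * FAW / (rho_f * h * 1000) = 5 * 114 / (2.6 * 0.5 * 1000) = 0.4385

0.4385


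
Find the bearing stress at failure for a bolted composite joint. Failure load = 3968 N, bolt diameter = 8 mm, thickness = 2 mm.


sigma_br = F/(d*h) = 3968/(8*2) = 248.0 MPa

248.0 MPa


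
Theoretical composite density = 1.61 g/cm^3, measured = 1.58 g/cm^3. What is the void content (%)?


Void% = (rho_theo - rho_actual)/rho_theo * 100 = (1.61 - 1.58)/1.61 * 100 = 1.86%

1.86%


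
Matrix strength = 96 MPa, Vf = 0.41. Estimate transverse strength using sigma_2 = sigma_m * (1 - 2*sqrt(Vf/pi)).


factor = 1 - 2*sqrt(0.41/pi) = 0.2775
sigma_2 = 96 * 0.2775 = 26.64 MPa

26.64 MPa


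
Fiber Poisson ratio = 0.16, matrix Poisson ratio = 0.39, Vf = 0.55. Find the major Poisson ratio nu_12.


nu_12 = nu_f*Vf + nu_m*(1-Vf) = 0.16*0.55 + 0.39*0.45 = 0.2635

0.2635


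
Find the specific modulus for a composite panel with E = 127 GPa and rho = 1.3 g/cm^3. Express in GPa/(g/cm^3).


Specific stiffness = E/rho = 127/1.3 = 97.7 GPa/(g/cm^3)

97.7 GPa/(g/cm^3)


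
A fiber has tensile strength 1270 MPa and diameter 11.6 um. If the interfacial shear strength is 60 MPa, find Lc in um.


Lc = sigma_f * d / (2 * tau_i) = 1270 * 11.6 / (2 * 60) = 122.8 um

122.8 um


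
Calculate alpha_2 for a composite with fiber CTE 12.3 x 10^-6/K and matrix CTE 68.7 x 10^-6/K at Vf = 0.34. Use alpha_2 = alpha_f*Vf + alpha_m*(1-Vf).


alpha_2 = alpha_f*Vf + alpha_m*(1-Vf) = 12.3*0.34 + 68.7*0.66 = 49.5 x 10^-6/K

49.5 x 10^-6/K


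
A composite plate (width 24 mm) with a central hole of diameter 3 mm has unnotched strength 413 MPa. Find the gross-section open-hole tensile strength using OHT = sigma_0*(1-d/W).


OHT = sigma_0*(1-d/W) = 413*(1-3/24) = 361.4 MPa

361.4 MPa


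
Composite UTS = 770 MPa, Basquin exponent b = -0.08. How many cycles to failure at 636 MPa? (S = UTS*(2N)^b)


N = 0.5 * (S/UTS)^(1/b) = 0.5 * (636/770)^(1/-0.08) = 5.4562 cycles

5.4562 cycles


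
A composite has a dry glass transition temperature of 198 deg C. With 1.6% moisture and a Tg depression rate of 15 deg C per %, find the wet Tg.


Tg_wet = Tg_dry - k*moisture = 198 - 15*1.6 = 174.0 deg C

174.0 deg C


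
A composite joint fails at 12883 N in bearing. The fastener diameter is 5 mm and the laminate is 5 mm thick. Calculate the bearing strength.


sigma_br = F/(d*h) = 12883/(5*5) = 515.3 MPa

515.3 MPa


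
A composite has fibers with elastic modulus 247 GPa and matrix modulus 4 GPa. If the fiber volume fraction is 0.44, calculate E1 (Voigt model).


E1 = Ef*Vf + Em*(1-Vf) = 247*0.44 + 4*0.56 = 110.92 GPa

110.92 GPa


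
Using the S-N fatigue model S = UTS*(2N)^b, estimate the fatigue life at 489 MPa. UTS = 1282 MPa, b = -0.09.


N = 0.5 * (S/UTS)^(1/b) = 0.5 * (489/1282)^(1/-0.09) = 22379.4612 cycles

22379.4612 cycles


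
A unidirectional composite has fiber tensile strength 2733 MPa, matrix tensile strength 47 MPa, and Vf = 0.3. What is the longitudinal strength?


sigma_1 = sigma_f*Vf + sigma_m*(1-Vf) = 2733*0.3 + 47*0.7 = 852.8 MPa

852.8 MPa


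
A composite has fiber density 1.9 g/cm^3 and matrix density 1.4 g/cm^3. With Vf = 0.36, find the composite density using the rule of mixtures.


rho_c = rho_f*Vf + rho_m*(1-Vf) = 1.9*0.36 + 1.4*0.64 = 1.58 g/cm^3

1.58 g/cm^3


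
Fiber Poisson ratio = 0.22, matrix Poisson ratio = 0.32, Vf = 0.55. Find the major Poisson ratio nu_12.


nu_12 = nu_f*Vf + nu_m*(1-Vf) = 0.22*0.55 + 0.32*0.45 = 0.265

0.265


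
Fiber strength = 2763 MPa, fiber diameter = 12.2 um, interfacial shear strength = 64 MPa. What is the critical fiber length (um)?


Lc = sigma_f * d / (2 * tau_i) = 2763 * 12.2 / (2 * 64) = 263.3 um

263.3 um


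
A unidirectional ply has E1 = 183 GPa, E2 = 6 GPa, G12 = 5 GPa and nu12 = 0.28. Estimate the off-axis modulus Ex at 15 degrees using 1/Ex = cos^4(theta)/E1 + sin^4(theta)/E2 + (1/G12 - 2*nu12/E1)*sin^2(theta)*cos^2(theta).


cos^4(15) = 0.870513, sin^4(15) = 0.004487, sin^2(15)*cos^2(15) = 0.0625
1/G12 - 2*nu12/E1 = 1/5 - 2*0.28/183 = 0.19694 GPa^-1
1/Ex = 0.870513/183 + 0.004487/6 + 0.19694*0.0625 = 0.0178135 GPa^-1
Ex = 56.14 GPa

56.14 GPa


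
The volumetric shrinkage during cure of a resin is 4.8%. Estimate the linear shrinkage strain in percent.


Linear shrinkage ≈ vol_shrink/3 = 4.8/3 = 1.6%

1.6%


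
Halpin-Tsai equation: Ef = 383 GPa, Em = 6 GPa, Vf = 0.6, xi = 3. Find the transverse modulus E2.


eta = (Ef/Em - 1)/(Ef/Em + xi) = (63.8333 - 1)/(63.8333 + 3) = 0.9401
E2 = Em*(1+xi*eta*Vf)/(1-eta*Vf) = 37.06 GPa

37.06 GPa


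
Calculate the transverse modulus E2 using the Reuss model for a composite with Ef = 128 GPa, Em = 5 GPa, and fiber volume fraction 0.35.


1/E2 = Vf/Ef + (1-Vf)/Em = 0.35/128 + 0.65/5
E2 = 7.53 GPa

7.53 GPa


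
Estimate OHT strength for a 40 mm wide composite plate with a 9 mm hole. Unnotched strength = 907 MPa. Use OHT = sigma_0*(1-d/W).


OHT = sigma_0*(1-d/W) = 907*(1-9/40) = 702.9 MPa

702.9 MPa


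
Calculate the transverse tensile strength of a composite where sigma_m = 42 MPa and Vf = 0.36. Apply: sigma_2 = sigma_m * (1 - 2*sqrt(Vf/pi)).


factor = 1 - 2*sqrt(0.36/pi) = 0.323
sigma_2 = 42 * 0.323 = 13.56 MPa

13.56 MPa


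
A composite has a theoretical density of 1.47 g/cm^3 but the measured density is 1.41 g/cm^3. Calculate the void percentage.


Void% = (rho_theo - rho_actual)/rho_theo * 100 = (1.47 - 1.41)/1.47 * 100 = 4.08%

4.08%


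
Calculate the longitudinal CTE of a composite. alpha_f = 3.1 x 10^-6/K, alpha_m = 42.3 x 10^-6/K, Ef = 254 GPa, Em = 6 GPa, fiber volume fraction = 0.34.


E1 = Ef*Vf + Em*(1-Vf) = 90.32
alpha_1 = (alpha_f*Ef*Vf + alpha_m*Em*(1-Vf))/E1 = 4.82 x 10^-6/K

4.82 x 10^-6/K


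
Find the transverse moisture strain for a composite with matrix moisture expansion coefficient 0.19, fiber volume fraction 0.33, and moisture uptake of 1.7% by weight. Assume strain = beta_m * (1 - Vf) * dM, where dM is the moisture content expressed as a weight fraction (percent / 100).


dM = 1.7/100 = 0.017
strain = beta_m * (1-Vf) * dM = 0.19 * 0.67 * 0.017 = 0.0021641

0.0021641


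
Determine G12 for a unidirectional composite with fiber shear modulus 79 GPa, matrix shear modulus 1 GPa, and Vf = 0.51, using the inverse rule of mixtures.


1/G12 = Vf/Gf + (1-Vf)/Gm = 0.51/79 + 0.49/1
G12 = 2.01 GPa

2.01 GPa


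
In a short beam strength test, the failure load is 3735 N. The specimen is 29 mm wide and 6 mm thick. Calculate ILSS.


ILSS = 3F/(4bh) = 3*3735/(4*29*6) = 16.1 MPa

16.1 MPa


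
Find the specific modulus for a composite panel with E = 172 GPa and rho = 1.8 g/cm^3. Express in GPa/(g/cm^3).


Specific stiffness = E/rho = 172/1.8 = 95.6 GPa/(g/cm^3)

95.6 GPa/(g/cm^3)


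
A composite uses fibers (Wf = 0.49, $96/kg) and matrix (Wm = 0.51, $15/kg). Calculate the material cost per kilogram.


Cost = cost_f*Wf + cost_m*Wm = 96*0.49 + 15*0.51 = $54.69/kg

$54.69/kg


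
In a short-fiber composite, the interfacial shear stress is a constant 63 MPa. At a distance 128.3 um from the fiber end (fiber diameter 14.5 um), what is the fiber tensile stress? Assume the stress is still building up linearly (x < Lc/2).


Force balance: sigma_f * (pi*d^2/4) = tau * (pi*d) * x  ->  sigma_f = 4 * tau * x / d
sigma_f = 4 * 63 * 128.3 / 14.5 = 2229.8 MPa

2229.8 MPa


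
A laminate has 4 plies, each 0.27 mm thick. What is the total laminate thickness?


h = n * t_ply = 4 * 0.27 = 1.08 mm

1.08 mm


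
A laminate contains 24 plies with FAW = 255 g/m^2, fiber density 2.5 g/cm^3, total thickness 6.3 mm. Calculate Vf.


Vf = n * FAW / (rho_f * h * 1000) = 24 * 255 / (2.5 * 6.3 * 1000) = 0.3886

0.3886


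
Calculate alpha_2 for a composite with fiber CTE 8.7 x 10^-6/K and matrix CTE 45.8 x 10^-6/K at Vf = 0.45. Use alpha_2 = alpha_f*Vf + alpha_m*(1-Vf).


alpha_2 = alpha_f*Vf + alpha_m*(1-Vf) = 8.7*0.45 + 45.8*0.55 = 29.1 x 10^-6/K

29.1 x 10^-6/K


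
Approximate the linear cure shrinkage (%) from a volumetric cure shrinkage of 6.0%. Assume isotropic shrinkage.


Linear shrinkage ≈ vol_shrink/3 = 6.0/3 = 2.0%

2.0%


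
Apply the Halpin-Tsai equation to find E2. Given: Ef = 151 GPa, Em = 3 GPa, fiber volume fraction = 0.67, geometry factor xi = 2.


eta = (Ef/Em - 1)/(Ef/Em + xi) = (50.3333 - 1)/(50.3333 + 2) = 0.9427
E2 = Em*(1+xi*eta*Vf)/(1-eta*Vf) = 18.43 GPa

18.43 GPa


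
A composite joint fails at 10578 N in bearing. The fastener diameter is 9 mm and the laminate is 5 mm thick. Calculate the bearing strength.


sigma_br = F/(d*h) = 10578/(9*5) = 235.1 MPa

235.1 MPa


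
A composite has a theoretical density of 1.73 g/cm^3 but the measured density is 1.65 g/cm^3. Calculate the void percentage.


Void% = (rho_theo - rho_actual)/rho_theo * 100 = (1.73 - 1.65)/1.73 * 100 = 4.62%

4.62%


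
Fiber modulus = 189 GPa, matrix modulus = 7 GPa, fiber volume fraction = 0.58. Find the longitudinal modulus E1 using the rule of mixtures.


E1 = Ef*Vf + Em*(1-Vf) = 189*0.58 + 7*0.42 = 112.56 GPa

112.56 GPa


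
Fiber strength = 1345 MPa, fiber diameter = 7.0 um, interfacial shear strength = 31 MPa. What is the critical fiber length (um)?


Lc = sigma_f * d / (2 * tau_i) = 1345 * 7.0 / (2 * 31) = 151.9 um

151.9 um


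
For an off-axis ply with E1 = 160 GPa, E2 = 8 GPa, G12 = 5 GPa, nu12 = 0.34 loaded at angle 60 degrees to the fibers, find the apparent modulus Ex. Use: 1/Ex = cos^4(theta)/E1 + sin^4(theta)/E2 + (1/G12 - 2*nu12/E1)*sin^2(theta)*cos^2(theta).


cos^4(60) = 0.0625, sin^4(60) = 0.5625, sin^2(60)*cos^2(60) = 0.1875
1/G12 - 2*nu12/E1 = 1/5 - 2*0.34/160 = 0.19575 GPa^-1
1/Ex = 0.0625/160 + 0.5625/8 + 0.19575*0.1875 = 0.1074063 GPa^-1
Ex = 9.31 GPa

9.31 GPa


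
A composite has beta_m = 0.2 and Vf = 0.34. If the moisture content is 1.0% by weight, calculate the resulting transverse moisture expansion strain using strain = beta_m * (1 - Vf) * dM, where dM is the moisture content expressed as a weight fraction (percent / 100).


dM = 1.0/100 = 0.01
strain = beta_m * (1-Vf) * dM = 0.2 * 0.66 * 0.01 = 0.00132

0.00132


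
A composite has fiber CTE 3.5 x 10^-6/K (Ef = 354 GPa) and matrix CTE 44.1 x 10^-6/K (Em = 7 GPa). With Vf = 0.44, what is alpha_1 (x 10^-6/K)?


E1 = Ef*Vf + Em*(1-Vf) = 159.68
alpha_1 = (alpha_f*Ef*Vf + alpha_m*Em*(1-Vf))/E1 = 4.5 x 10^-6/K

4.5 x 10^-6/K


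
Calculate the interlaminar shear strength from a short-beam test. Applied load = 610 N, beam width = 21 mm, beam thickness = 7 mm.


ILSS = 3F/(4bh) = 3*610/(4*21*7) = 3.11 MPa

3.11 MPa


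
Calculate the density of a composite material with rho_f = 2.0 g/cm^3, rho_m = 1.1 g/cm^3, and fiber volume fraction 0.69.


rho_c = rho_f*Vf + rho_m*(1-Vf) = 2.0*0.69 + 1.1*0.31 = 1.721 g/cm^3

1.721 g/cm^3


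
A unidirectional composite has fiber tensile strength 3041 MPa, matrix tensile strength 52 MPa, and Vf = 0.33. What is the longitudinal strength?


sigma_1 = sigma_f*Vf + sigma_m*(1-Vf) = 3041*0.33 + 52*0.67 = 1038.4 MPa

1038.4 MPa


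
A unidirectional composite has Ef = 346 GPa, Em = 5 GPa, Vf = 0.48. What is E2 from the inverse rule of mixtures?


1/E2 = Vf/Ef + (1-Vf)/Em = 0.48/346 + 0.52/5
E2 = 9.49 GPa

9.49 GPa


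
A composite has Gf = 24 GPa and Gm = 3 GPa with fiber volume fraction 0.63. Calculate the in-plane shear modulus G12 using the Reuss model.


1/G12 = Vf/Gf + (1-Vf)/Gm = 0.63/24 + 0.37/3
G12 = 6.69 GPa

6.69 GPa


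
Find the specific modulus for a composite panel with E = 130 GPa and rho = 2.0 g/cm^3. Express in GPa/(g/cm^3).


Specific stiffness = E/rho = 130/2.0 = 65.0 GPa/(g/cm^3)

65.0 GPa/(g/cm^3)


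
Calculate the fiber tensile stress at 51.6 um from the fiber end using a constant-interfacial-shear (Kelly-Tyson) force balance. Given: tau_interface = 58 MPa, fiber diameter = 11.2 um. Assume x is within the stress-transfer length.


Force balance: sigma_f * (pi*d^2/4) = tau * (pi*d) * x  ->  sigma_f = 4 * tau * x / d
sigma_f = 4 * 58 * 51.6 / 11.2 = 1068.9 MPa

1068.9 MPa


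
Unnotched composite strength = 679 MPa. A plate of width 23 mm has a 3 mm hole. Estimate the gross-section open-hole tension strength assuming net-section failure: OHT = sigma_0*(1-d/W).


OHT = sigma_0*(1-d/W) = 679*(1-3/23) = 590.4 MPa

590.4 MPa


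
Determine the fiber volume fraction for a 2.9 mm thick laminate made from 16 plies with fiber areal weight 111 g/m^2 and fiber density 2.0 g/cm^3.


Vf = n * FAW / (rho_f * h * 1000) = 16 * 111 / (2.0 * 2.9 * 1000) = 0.3062

0.3062


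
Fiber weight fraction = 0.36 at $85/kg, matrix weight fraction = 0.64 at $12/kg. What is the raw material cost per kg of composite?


Cost = cost_f*Wf + cost_m*Wm = 85*0.36 + 12*0.64 = $38.28/kg

$38.28/kg


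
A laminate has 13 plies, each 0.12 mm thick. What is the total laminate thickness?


h = n * t_ply = 13 * 0.12 = 1.56 mm

1.56 mm


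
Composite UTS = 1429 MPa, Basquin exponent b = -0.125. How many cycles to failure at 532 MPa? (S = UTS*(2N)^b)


N = 0.5 * (S/UTS)^(1/b) = 0.5 * (532/1429)^(1/-0.125) = 1354.9859 cycles

1354.9859 cycles


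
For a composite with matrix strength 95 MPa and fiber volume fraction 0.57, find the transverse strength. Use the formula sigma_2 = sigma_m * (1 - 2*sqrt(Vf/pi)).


factor = 1 - 2*sqrt(0.57/pi) = 0.1481
sigma_2 = 95 * 0.1481 = 14.07 MPa

14.07 MPa


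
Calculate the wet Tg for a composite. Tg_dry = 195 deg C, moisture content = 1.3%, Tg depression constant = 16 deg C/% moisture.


Tg_wet = Tg_dry - k*moisture = 195 - 16*1.3 = 174.2 deg C

174.2 deg C


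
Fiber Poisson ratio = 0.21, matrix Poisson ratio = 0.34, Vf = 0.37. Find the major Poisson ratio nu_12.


nu_12 = nu_f*Vf + nu_m*(1-Vf) = 0.21*0.37 + 0.34*0.63 = 0.2919

0.2919


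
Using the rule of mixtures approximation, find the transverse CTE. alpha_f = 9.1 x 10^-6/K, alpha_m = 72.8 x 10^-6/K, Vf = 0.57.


alpha_2 = alpha_f*Vf + alpha_m*(1-Vf) = 9.1*0.57 + 72.8*0.43 = 36.5 x 10^-6/K

36.5 x 10^-6/K


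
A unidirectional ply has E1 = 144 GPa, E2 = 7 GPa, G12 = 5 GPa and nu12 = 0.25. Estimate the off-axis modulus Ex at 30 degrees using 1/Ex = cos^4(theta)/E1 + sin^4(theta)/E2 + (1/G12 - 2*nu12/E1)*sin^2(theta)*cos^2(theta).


cos^4(30) = 0.5625, sin^4(30) = 0.0625, sin^2(30)*cos^2(30) = 0.1875
1/G12 - 2*nu12/E1 = 1/5 - 2*0.25/144 = 0.196528 GPa^-1
1/Ex = 0.5625/144 + 0.0625/7 + 0.196528*0.1875 = 0.0496838 GPa^-1
Ex = 20.13 GPa

20.13 GPa


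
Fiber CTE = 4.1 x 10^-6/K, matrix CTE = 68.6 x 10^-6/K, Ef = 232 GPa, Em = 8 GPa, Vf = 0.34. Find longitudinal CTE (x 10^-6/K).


E1 = Ef*Vf + Em*(1-Vf) = 84.16
alpha_1 = (alpha_f*Ef*Vf + alpha_m*Em*(1-Vf))/E1 = 8.15 x 10^-6/K

8.15 x 10^-6/K


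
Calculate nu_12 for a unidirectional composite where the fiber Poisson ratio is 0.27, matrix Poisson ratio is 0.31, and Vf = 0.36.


nu_12 = nu_f*Vf + nu_m*(1-Vf) = 0.27*0.36 + 0.31*0.64 = 0.2956

0.2956


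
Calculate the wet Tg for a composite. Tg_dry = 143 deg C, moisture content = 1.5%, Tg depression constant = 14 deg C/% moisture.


Tg_wet = Tg_dry - k*moisture = 143 - 14*1.5 = 122.0 deg C

122.0 deg C


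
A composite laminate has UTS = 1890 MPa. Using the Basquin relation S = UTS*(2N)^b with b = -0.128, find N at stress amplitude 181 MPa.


N = 0.5 * (S/UTS)^(1/b) = 0.5 * (181/1890)^(1/-0.128) = 4.5521e+07 cycles

4.5521e+07 cycles


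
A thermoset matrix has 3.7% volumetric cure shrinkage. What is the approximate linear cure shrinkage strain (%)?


Linear shrinkage ≈ vol_shrink/3 = 3.7/3 = 1.233%

1.233%


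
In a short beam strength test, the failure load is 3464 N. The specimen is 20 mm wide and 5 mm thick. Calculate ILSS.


ILSS = 3F/(4bh) = 3*3464/(4*20*5) = 25.98 MPa

25.98 MPa


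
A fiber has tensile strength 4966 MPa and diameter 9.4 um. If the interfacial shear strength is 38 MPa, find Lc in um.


Lc = sigma_f * d / (2 * tau_i) = 4966 * 9.4 / (2 * 38) = 614.2 um

614.2 um


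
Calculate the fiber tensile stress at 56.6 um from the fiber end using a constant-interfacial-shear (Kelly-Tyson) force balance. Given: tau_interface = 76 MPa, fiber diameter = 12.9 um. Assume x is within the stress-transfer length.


Force balance: sigma_f * (pi*d^2/4) = tau * (pi*d) * x  ->  sigma_f = 4 * tau * x / d
sigma_f = 4 * 76 * 56.6 / 12.9 = 1333.8 MPa

1333.8 MPa


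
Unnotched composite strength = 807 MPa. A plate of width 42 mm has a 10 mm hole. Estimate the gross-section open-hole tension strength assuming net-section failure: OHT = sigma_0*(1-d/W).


OHT = sigma_0*(1-d/W) = 807*(1-10/42) = 614.9 MPa

614.9 MPa


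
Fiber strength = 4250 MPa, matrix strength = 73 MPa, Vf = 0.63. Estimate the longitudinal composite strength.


sigma_1 = sigma_f*Vf + sigma_m*(1-Vf) = 4250*0.63 + 73*0.37 = 2704.5 MPa

2704.5 MPa


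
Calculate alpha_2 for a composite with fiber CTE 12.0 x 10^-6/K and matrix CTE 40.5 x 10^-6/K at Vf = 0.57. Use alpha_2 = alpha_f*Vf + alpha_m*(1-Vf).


alpha_2 = alpha_f*Vf + alpha_m*(1-Vf) = 12.0*0.57 + 40.5*0.43 = 24.3 x 10^-6/K

24.3 x 10^-6/K


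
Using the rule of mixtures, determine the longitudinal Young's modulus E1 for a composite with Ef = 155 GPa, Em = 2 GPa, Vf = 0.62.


E1 = Ef*Vf + Em*(1-Vf) = 155*0.62 + 2*0.38 = 96.86 GPa

96.86 GPa


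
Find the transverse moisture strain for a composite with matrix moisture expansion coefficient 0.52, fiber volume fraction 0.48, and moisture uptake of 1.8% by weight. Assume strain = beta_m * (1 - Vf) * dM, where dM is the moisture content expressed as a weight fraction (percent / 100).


dM = 1.8/100 = 0.018
strain = beta_m * (1-Vf) * dM = 0.52 * 0.52 * 0.018 = 0.0048672

0.0048672


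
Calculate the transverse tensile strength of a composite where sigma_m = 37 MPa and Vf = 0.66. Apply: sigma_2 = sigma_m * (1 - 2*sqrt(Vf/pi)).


factor = 1 - 2*sqrt(0.66/pi) = 0.0833
sigma_2 = 37 * 0.0833 = 3.08 MPa

3.08 MPa


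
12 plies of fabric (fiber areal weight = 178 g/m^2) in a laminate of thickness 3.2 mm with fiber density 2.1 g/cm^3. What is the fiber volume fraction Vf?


Vf = n * FAW / (rho_f * h * 1000) = 12 * 178 / (2.1 * 3.2 * 1000) = 0.3179

0.3179


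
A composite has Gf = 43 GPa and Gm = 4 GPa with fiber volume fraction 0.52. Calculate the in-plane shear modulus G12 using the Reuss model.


1/G12 = Vf/Gf + (1-Vf)/Gm = 0.52/43 + 0.48/4
G12 = 7.57 GPa

7.57 GPa


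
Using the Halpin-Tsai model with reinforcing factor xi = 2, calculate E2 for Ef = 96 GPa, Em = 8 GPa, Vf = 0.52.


eta = (Ef/Em - 1)/(Ef/Em + xi) = (12.0 - 1)/(12.0 + 2) = 0.7857
E2 = Em*(1+xi*eta*Vf)/(1-eta*Vf) = 24.58 GPa

24.58 GPa


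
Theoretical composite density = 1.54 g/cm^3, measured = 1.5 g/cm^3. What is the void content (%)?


Void% = (rho_theo - rho_actual)/rho_theo * 100 = (1.54 - 1.5)/1.54 * 100 = 2.6%

2.6%


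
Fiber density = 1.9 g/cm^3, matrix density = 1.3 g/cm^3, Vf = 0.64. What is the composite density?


rho_c = rho_f*Vf + rho_m*(1-Vf) = 1.9*0.64 + 1.3*0.36 = 1.684 g/cm^3

1.684 g/cm^3


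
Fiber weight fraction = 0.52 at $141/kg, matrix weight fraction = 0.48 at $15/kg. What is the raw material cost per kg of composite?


Cost = cost_f*Wf + cost_m*Wm = 141*0.52 + 15*0.48 = $80.52/kg

$80.52/kg


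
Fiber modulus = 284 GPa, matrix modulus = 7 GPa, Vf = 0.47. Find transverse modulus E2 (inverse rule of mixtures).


1/E2 = Vf/Ef + (1-Vf)/Em = 0.47/284 + 0.53/7
E2 = 12.93 GPa

12.93 GPa


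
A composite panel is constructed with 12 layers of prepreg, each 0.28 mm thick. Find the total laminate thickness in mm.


h = n * t_ply = 12 * 0.28 = 3.36 mm

3.36 mm


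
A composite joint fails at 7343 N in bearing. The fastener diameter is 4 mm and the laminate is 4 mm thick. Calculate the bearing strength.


sigma_br = F/(d*h) = 7343/(4*4) = 458.9 MPa

458.9 MPa


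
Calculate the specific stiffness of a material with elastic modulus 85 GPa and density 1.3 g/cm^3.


Specific stiffness = E/rho = 85/1.3 = 65.4 GPa/(g/cm^3)

65.4 GPa/(g/cm^3)


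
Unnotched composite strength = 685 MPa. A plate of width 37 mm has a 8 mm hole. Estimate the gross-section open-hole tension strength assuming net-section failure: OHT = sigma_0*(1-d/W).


OHT = sigma_0*(1-d/W) = 685*(1-8/37) = 536.9 MPa

536.9 MPa


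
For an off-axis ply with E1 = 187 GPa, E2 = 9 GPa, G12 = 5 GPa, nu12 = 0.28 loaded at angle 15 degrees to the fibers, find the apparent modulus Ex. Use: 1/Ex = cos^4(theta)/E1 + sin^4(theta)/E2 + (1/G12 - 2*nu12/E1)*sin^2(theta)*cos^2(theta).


cos^4(15) = 0.870513, sin^4(15) = 0.004487, sin^2(15)*cos^2(15) = 0.0625
1/G12 - 2*nu12/E1 = 1/5 - 2*0.28/187 = 0.197005 GPa^-1
1/Ex = 0.870513/187 + 0.004487/9 + 0.197005*0.0625 = 0.0174666 GPa^-1
Ex = 57.25 GPa

57.25 GPa


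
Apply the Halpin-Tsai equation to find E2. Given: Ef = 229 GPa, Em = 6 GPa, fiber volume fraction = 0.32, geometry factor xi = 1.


eta = (Ef/Em - 1)/(Ef/Em + xi) = (38.1667 - 1)/(38.1667 + 1) = 0.9489
E2 = Em*(1+xi*eta*Vf)/(1-eta*Vf) = 11.23 GPa

11.23 GPa


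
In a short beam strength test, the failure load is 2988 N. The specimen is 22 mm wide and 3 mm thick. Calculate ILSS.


ILSS = 3F/(4bh) = 3*2988/(4*22*3) = 33.95 MPa

33.95 MPa


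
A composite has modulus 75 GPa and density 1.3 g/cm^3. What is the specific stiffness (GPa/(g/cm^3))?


Specific stiffness = E/rho = 75/1.3 = 57.7 GPa/(g/cm^3)

57.7 GPa/(g/cm^3)


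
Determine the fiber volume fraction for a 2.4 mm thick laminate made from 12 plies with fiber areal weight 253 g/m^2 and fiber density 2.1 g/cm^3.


Vf = n * FAW / (rho_f * h * 1000) = 12 * 253 / (2.1 * 2.4 * 1000) = 0.6024

0.6024


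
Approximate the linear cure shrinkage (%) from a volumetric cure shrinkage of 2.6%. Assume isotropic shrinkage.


Linear shrinkage ≈ vol_shrink/3 = 2.6/3 = 0.867%

0.867%


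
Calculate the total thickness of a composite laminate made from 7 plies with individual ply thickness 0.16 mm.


h = n * t_ply = 7 * 0.16 = 1.12 mm

1.12 mm


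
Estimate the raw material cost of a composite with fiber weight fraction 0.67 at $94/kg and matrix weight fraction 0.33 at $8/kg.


Cost = cost_f*Wf + cost_m*Wm = 94*0.67 + 8*0.33 = $65.62/kg

$65.62/kg


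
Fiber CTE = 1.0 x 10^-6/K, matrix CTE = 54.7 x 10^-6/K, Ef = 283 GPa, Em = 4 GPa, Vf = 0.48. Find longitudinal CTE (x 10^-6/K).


E1 = Ef*Vf + Em*(1-Vf) = 137.92
alpha_1 = (alpha_f*Ef*Vf + alpha_m*Em*(1-Vf))/E1 = 1.81 x 10^-6/K

1.81 x 10^-6/K


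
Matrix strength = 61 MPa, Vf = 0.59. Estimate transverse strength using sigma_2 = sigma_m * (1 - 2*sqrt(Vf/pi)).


factor = 1 - 2*sqrt(0.59/pi) = 0.1333
sigma_2 = 61 * 0.1333 = 8.13 MPa

8.13 MPa


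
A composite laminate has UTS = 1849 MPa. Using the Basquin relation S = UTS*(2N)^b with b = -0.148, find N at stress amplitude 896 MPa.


N = 0.5 * (S/UTS)^(1/b) = 0.5 * (896/1849)^(1/-0.148) = 66.8099 cycles

66.8099 cycles


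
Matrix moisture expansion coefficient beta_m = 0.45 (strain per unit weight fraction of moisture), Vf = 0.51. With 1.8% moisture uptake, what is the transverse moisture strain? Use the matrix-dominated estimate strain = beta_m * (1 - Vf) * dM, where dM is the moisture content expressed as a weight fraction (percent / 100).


dM = 1.8/100 = 0.018
strain = beta_m * (1-Vf) * dM = 0.45 * 0.49 * 0.018 = 0.003969

0.003969


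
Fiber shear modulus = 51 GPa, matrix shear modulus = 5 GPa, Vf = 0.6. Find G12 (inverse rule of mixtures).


1/G12 = Vf/Gf + (1-Vf)/Gm = 0.6/51 + 0.4/5
G12 = 10.9 GPa

10.9 GPa


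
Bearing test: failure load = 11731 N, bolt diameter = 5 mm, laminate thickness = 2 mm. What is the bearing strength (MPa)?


sigma_br = F/(d*h) = 11731/(5*2) = 1173.1 MPa

1173.1 MPa


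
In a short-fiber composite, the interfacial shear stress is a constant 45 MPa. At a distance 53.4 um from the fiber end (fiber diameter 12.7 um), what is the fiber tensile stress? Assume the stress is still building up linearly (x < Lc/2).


Force balance: sigma_f * (pi*d^2/4) = tau * (pi*d) * x  ->  sigma_f = 4 * tau * x / d
sigma_f = 4 * 45 * 53.4 / 12.7 = 756.9 MPa

756.9 MPa


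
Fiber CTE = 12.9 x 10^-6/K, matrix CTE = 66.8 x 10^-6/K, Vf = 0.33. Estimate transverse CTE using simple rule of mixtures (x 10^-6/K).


alpha_2 = alpha_f*Vf + alpha_m*(1-Vf) = 12.9*0.33 + 66.8*0.67 = 49.0 x 10^-6/K

49.0 x 10^-6/K


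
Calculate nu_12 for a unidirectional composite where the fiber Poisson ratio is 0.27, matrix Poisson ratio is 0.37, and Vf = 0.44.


nu_12 = nu_f*Vf + nu_m*(1-Vf) = 0.27*0.44 + 0.37*0.56 = 0.326

0.326


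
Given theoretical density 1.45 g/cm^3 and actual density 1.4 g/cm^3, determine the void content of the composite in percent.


Void% = (rho_theo - rho_actual)/rho_theo * 100 = (1.45 - 1.4)/1.45 * 100 = 3.45%

3.45%


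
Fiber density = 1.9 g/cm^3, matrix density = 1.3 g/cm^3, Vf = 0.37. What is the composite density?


rho_c = rho_f*Vf + rho_m*(1-Vf) = 1.9*0.37 + 1.3*0.63 = 1.522 g/cm^3

1.522 g/cm^3


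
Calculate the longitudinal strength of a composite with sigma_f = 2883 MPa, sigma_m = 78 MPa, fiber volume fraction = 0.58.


sigma_1 = sigma_f*Vf + sigma_m*(1-Vf) = 2883*0.58 + 78*0.42 = 1704.9 MPa

1704.9 MPa


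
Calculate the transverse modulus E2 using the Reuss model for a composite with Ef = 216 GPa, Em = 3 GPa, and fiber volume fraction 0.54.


1/E2 = Vf/Ef + (1-Vf)/Em = 0.54/216 + 0.46/3
E2 = 6.42 GPa

6.42 GPa


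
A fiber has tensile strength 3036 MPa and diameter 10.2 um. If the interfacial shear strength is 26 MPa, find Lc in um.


Lc = sigma_f * d / (2 * tau_i) = 3036 * 10.2 / (2 * 26) = 595.5 um

595.5 um


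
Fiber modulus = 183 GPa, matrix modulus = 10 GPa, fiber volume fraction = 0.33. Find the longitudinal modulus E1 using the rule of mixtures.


E1 = Ef*Vf + Em*(1-Vf) = 183*0.33 + 10*0.67 = 67.09 GPa

67.09 GPa


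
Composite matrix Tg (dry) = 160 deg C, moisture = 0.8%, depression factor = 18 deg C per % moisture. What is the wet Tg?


Tg_wet = Tg_dry - k*moisture = 160 - 18*0.8 = 145.6 deg C

145.6 deg C


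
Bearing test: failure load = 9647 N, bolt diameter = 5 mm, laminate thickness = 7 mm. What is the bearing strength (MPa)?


sigma_br = F/(d*h) = 9647/(5*7) = 275.6 MPa

275.6 MPa


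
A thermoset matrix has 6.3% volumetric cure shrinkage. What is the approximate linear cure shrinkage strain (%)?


Linear shrinkage ≈ vol_shrink/3 = 6.3/3 = 2.1%

2.1%


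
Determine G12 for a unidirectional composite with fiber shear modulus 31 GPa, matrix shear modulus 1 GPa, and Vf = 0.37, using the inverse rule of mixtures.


1/G12 = Vf/Gf + (1-Vf)/Gm = 0.37/31 + 0.63/1
G12 = 1.56 GPa

1.56 GPa


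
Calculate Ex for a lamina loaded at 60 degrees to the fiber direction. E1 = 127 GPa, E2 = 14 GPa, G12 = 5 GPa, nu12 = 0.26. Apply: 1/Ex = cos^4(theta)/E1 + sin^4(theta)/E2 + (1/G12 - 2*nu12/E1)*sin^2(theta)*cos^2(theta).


cos^4(60) = 0.0625, sin^4(60) = 0.5625, sin^2(60)*cos^2(60) = 0.1875
1/G12 - 2*nu12/E1 = 1/5 - 2*0.26/127 = 0.195906 GPa^-1
1/Ex = 0.0625/127 + 0.5625/14 + 0.195906*0.1875 = 0.077403 GPa^-1
Ex = 12.92 GPa

12.92 GPa


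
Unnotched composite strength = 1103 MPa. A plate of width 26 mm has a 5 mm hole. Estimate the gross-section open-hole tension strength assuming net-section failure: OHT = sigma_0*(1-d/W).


OHT = sigma_0*(1-d/W) = 1103*(1-5/26) = 890.9 MPa

890.9 MPa


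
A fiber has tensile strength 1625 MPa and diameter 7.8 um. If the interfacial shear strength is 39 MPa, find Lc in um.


Lc = sigma_f * d / (2 * tau_i) = 1625 * 7.8 / (2 * 39) = 162.5 um

162.5 um


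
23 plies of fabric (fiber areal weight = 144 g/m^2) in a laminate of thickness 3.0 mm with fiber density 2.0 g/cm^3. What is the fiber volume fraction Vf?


Vf = n * FAW / (rho_f * h * 1000) = 23 * 144 / (2.0 * 3.0 * 1000) = 0.552

0.552


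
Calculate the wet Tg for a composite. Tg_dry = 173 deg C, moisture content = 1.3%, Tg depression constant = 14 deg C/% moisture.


Tg_wet = Tg_dry - k*moisture = 173 - 14*1.3 = 154.8 deg C

154.8 deg C


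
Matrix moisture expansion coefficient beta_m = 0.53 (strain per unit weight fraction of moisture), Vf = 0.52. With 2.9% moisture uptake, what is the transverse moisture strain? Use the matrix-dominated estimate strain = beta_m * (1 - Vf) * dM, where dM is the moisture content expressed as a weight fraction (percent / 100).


dM = 2.9/100 = 0.029
strain = beta_m * (1-Vf) * dM = 0.53 * 0.48 * 0.029 = 0.0073776

0.0073776


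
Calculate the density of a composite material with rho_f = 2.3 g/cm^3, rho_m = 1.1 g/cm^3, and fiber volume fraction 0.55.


rho_c = rho_f*Vf + rho_m*(1-Vf) = 2.3*0.55 + 1.1*0.45 = 1.76 g/cm^3

1.76 g/cm^3


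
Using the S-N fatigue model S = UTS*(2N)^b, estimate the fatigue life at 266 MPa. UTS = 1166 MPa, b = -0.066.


N = 0.5 * (S/UTS)^(1/b) = 0.5 * (266/1166)^(1/-0.066) = 2.6514e+09 cycles

2.6514e+09 cycles


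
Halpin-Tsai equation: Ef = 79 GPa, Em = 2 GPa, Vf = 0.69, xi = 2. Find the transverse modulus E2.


eta = (Ef/Em - 1)/(Ef/Em + xi) = (39.5 - 1)/(39.5 + 2) = 0.9277
E2 = Em*(1+xi*eta*Vf)/(1-eta*Vf) = 12.67 GPa

12.67 GPa


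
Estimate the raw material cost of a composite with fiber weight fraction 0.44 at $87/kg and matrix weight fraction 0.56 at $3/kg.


Cost = cost_f*Wf + cost_m*Wm = 87*0.44 + 3*0.56 = $39.96/kg

$39.96/kg


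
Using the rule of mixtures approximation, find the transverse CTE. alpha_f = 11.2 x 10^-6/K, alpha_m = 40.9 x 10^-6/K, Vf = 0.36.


alpha_2 = alpha_f*Vf + alpha_m*(1-Vf) = 11.2*0.36 + 40.9*0.64 = 30.2 x 10^-6/K

30.2 x 10^-6/K


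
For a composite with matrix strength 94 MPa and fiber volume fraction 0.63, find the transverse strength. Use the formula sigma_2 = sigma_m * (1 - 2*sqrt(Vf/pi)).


factor = 1 - 2*sqrt(0.63/pi) = 0.1044
sigma_2 = 94 * 0.1044 = 9.81 MPa

9.81 MPa


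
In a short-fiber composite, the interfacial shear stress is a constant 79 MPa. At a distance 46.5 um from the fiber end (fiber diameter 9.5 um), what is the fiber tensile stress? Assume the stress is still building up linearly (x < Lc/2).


Force balance: sigma_f * (pi*d^2/4) = tau * (pi*d) * x  ->  sigma_f = 4 * tau * x / d
sigma_f = 4 * 79 * 46.5 / 9.5 = 1546.7 MPa

1546.7 MPa


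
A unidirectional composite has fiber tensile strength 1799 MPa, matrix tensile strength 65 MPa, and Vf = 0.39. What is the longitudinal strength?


sigma_1 = sigma_f*Vf + sigma_m*(1-Vf) = 1799*0.39 + 65*0.61 = 741.3 MPa

741.3 MPa


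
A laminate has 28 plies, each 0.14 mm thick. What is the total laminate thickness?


h = n * t_ply = 28 * 0.14 = 3.92 mm

3.92 mm


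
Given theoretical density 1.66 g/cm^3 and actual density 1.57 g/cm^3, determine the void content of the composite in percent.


Void% = (rho_theo - rho_actual)/rho_theo * 100 = (1.66 - 1.57)/1.66 * 100 = 5.42%

5.42%


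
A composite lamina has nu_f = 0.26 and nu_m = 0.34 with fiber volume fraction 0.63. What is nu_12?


nu_12 = nu_f*Vf + nu_m*(1-Vf) = 0.26*0.63 + 0.34*0.37 = 0.2896

0.2896


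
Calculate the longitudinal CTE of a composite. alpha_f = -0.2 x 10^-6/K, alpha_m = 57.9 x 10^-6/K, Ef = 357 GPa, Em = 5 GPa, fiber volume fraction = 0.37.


E1 = Ef*Vf + Em*(1-Vf) = 135.24
alpha_1 = (alpha_f*Ef*Vf + alpha_m*Em*(1-Vf))/E1 = 1.15 x 10^-6/K

1.15 x 10^-6/K


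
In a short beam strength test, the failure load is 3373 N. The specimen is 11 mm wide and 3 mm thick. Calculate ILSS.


ILSS = 3F/(4bh) = 3*3373/(4*11*3) = 76.66 MPa

76.66 MPa


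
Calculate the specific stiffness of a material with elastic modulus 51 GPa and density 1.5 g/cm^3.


Specific stiffness = E/rho = 51/1.5 = 34.0 GPa/(g/cm^3)

34.0 GPa/(g/cm^3)


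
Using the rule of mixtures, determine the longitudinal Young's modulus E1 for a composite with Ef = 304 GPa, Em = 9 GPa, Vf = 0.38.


E1 = Ef*Vf + Em*(1-Vf) = 304*0.38 + 9*0.62 = 121.1 GPa

121.1 GPa


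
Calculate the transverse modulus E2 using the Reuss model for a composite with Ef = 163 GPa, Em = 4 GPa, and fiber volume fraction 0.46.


1/E2 = Vf/Ef + (1-Vf)/Em = 0.46/163 + 0.54/4
E2 = 7.26 GPa

7.26 GPa


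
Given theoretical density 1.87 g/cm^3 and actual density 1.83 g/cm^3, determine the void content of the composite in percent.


Void% = (rho_theo - rho_actual)/rho_theo * 100 = (1.87 - 1.83)/1.87 * 100 = 2.14%

2.14%


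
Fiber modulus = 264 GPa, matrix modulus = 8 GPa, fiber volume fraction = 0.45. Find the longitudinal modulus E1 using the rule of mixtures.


E1 = Ef*Vf + Em*(1-Vf) = 264*0.45 + 8*0.55 = 123.2 GPa

123.2 GPa


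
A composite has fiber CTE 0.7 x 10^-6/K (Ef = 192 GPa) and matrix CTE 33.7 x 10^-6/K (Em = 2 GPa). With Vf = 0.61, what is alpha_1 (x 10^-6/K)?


E1 = Ef*Vf + Em*(1-Vf) = 117.9
alpha_1 = (alpha_f*Ef*Vf + alpha_m*Em*(1-Vf))/E1 = 0.92 x 10^-6/K

0.92 x 10^-6/K


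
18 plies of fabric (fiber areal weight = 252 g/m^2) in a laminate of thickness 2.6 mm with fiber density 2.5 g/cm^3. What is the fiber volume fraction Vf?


Vf = n * FAW / (rho_f * h * 1000) = 18 * 252 / (2.5 * 2.6 * 1000) = 0.6978

0.6978


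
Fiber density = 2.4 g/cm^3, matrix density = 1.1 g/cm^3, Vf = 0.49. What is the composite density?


rho_c = rho_f*Vf + rho_m*(1-Vf) = 2.4*0.49 + 1.1*0.51 = 1.737 g/cm^3

1.737 g/cm^3


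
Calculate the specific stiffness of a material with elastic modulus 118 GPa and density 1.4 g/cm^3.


Specific stiffness = E/rho = 118/1.4 = 84.3 GPa/(g/cm^3)

84.3 GPa/(g/cm^3)


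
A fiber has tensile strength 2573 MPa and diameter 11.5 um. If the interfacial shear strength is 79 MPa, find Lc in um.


Lc = sigma_f * d / (2 * tau_i) = 2573 * 11.5 / (2 * 79) = 187.3 um

187.3 um


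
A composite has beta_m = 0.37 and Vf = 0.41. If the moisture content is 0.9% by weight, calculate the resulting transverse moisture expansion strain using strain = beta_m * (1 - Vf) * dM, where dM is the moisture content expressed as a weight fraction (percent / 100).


dM = 0.9/100 = 0.009
strain = beta_m * (1-Vf) * dM = 0.37 * 0.59 * 0.009 = 0.0019647

0.0019647


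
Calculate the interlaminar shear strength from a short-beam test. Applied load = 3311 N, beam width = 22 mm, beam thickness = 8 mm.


ILSS = 3F/(4bh) = 3*3311/(4*22*8) = 14.11 MPa

14.11 MPa


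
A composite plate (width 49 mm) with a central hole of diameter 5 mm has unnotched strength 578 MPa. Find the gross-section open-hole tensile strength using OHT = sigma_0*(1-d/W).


OHT = sigma_0*(1-d/W) = 578*(1-5/49) = 519.0 MPa

519.0 MPa


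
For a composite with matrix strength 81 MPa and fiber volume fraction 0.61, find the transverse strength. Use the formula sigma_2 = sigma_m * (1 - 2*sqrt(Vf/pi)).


factor = 1 - 2*sqrt(0.61/pi) = 0.1187
sigma_2 = 81 * 0.1187 = 9.62 MPa

9.62 MPa


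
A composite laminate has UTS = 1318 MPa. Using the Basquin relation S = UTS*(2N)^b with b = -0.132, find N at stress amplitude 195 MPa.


N = 0.5 * (S/UTS)^(1/b) = 0.5 * (195/1318)^(1/-0.132) = 968156.9191 cycles

968156.9191 cycles


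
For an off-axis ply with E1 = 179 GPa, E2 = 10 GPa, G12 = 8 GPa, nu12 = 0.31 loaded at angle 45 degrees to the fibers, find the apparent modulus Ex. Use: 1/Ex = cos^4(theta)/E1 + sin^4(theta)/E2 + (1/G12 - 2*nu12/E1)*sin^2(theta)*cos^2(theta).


cos^4(45) = 0.25, sin^4(45) = 0.25, sin^2(45)*cos^2(45) = 0.25
1/G12 - 2*nu12/E1 = 1/8 - 2*0.31/179 = 0.121536 GPa^-1
1/Ex = 0.25/179 + 0.25/10 + 0.121536*0.25 = 0.0567807 GPa^-1
Ex = 17.61 GPa

17.61 GPa


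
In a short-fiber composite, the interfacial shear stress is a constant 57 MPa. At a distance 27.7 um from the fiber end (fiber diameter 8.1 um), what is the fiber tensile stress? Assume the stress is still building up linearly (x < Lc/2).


Force balance: sigma_f * (pi*d^2/4) = tau * (pi*d) * x  ->  sigma_f = 4 * tau * x / d
sigma_f = 4 * 57 * 27.7 / 8.1 = 779.7 MPa

779.7 MPa


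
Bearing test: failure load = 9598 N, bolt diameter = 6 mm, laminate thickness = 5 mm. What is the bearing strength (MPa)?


sigma_br = F/(d*h) = 9598/(6*5) = 319.9 MPa

319.9 MPa


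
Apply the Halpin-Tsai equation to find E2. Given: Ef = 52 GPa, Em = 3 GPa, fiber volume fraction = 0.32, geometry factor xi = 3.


eta = (Ef/Em - 1)/(Ef/Em + xi) = (17.3333 - 1)/(17.3333 + 3) = 0.8033
E2 = Em*(1+xi*eta*Vf)/(1-eta*Vf) = 7.15 GPa

7.15 GPa


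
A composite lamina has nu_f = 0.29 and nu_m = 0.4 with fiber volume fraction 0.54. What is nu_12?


nu_12 = nu_f*Vf + nu_m*(1-Vf) = 0.29*0.54 + 0.4*0.46 = 0.3406

0.3406


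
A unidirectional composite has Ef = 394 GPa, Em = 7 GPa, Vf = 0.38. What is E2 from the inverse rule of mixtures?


1/E2 = Vf/Ef + (1-Vf)/Em = 0.38/394 + 0.62/7
E2 = 11.17 GPa

11.17 GPa
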